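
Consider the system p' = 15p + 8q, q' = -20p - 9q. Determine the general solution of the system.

Coefficient matrix A = [[15, 8], [-20, -9]].
Characteristic polynomial det(A - λI) = λ^2 - 6λ + 25 = 0.
Eigenvalues λ = 3 ± 4i (complex conjugate pair).
For λ=3+4i: an eigenvector is (-1,2) - i(1,-1) = (-1 - i, 2 + i).
A real fundamental pair from Re and Im of e^((3+4i)t)v: X_1 = e^(3t)(cos(4t)·(-1,2) + sin(4t)·(1,-1)), X_2 = e^(3t)(sin(4t)·(-1,2) - cos(4t)·(1,-1)).
General solution: C_1X_1 + C_2X_2.

p(t) = C_1e^(3t)sin(4t) - C_1e^(3t)cos(4t) - C_2e^(3t)sin(4t) - C_2e^(3t)cos(4t), q(t) = -C_1e^(3t)sin(4t) + 2C_1e^(3t)cos(4t) + 2C_2e^(3t)sin(4t) + C_2e^(3t)cos(4t)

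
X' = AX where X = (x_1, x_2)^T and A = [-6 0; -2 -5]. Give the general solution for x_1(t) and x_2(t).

x_1(t) = -c_1e^(-6t), x_2(t) = -2c_1e^(-6t) + c_2e^(-5t)

Coefficient matrix A = [[-6, 0], [-2, -5]].
Characteristic polynomial det(A - λI) = λ^2 + 11λ + 30 = 0.
Eigenvalues λ = -6, -5.
For λ=-6: (A-λI) row 2 is [-2, 1], so an eigenvector is (-1, -2).
For λ=-5: (A-λI) row 1 is [-1, 0], so an eigenvector is (0, 1).
General solution: c_1e^(-6t)(-1,-2) + c_2e^(-5t)(0,1).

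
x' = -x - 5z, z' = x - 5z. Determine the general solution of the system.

Coefficient matrix A = [[-1, -5], [1, -5]].
Characteristic polynomial det(A - λI) = λ^2 + 6λ + 10 = 0.
Eigenvalues λ = -3 ± i (complex conjugate pair).
For λ=-3+i: an eigenvector is (1,0) - i(2,1) = (1 - 2i, 0 - i).
A real fundamental pair from Re and Im of e^((-3+i)t)v: X_1 = e^(-3t)(cos(t)·(1,0) + sin(t)·(2,1)), X_2 = e^(-3t)(sin(t)·(1,0) - cos(t)·(2,1)).
General solution: c_1X_1 + c_2X_2.

x(t) = 2c_1e^(-3t)sin(t) + c_1e^(-3t)cos(t) + c_2e^(-3t)sin(t) - 2c_2e^(-3t)cos(t), z(t) = c_1e^(-3t)sin(t) - c_2e^(-3t)cos(t)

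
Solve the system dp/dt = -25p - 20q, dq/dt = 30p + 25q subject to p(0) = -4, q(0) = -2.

Coefficient matrix A = [[-25, -20], [30, 25]].
Characteristic polynomial det(A - λI) = λ^2 - 25 = 0.
Eigenvalues λ = 5, -5.
For λ=5: (A-λI) row 1 is [-30, -20], so an eigenvector is (2, -3).
For λ=-5: (A-λI) row 1 is [-20, -20], so an eigenvector is (-1, 1).
General solution: K_1e^(5t)(2,-3) + K_2e^(-5t)(-1,1).
Applying p(0)=-4, q(0)=-2 gives K_1=6, K_2=16.

p(t) = 12e^(5t) - 16e^(-5t), q(t) = -18e^(5t) + 16e^(-5t)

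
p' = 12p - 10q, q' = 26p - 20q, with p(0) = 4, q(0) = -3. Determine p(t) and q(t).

Coefficient matrix A = [[12, -10], [26, -20]].
Characteristic polynomial det(A - λI) = λ^2 + 8λ + 20 = 0.
Eigenvalues λ = -4 ± 2i (complex conjugate pair).
For λ=-4+2i: an eigenvector is (2,3) - i(1,2) = (2 - i, 3 - 2i).
A real fundamental pair from Re and Im of e^((-4+2i)t)v: X_1 = e^(-4t)(cos(2t)·(2,3) + sin(2t)·(1,2)), X_2 = e^(-4t)(sin(2t)·(2,3) - cos(2t)·(1,2)).
General solution: C_1X_1 + C_2X_2.
Applying p(0)=4, q(0)=-3 gives C_1=11, C_2=18.

p(t) = 47e^(-4t)sin(2t) + 4e^(-4t)cos(2t), q(t) = 76e^(-4t)sin(2t) - 3e^(-4t)cos(2t)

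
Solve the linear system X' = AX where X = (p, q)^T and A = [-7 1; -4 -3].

Coefficient matrix A = [[-7, 1], [-4, -3]].
Characteristic polynomial det(A - λI) = λ^2 + 10λ + 25 = 0.
Single eigenvalue λ = -5 with algebraic multiplicity 2.
Eigenvector v = (-1,-2); generalized eigenvector w with (A-λI)w=v is (-1,-3).
General solution: e^(-5t)[c_1·v + c_2·(t·v + w)].

p(t) = -c_1e^(-5t) - c_2te^(-5t) - c_2e^(-5t), q(t) = -2c_1e^(-5t) - 2c_2te^(-5t) - 3c_2e^(-5t)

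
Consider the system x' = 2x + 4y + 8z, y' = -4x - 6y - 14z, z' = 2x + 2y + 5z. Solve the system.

x(t) = -c_2e^(-2t) + c_3e^(2t), y(t) = -2c_1e^(t) + c_2e^(-2t) - 4c_3e^(2t), z(t) = c_1e^(t) + 2c_3e^(2t)

Coefficient matrix A = [[2, 4, 8], [-4, -6, -14], [2, 2, 5]].
det(A - λI) = 0 gives eigenvalues λ = 1, -2, 2.
For λ=1: eigenvector (0,-2,1).
For λ=-2: eigenvector (-1,1,0).
For λ=2: eigenvector (1,-4,2).
General solution: c_1e^(t)(0,-2,1) + c_2e^(-2t)(-1,1,0) + c_3e^(2t)(1,-4,2).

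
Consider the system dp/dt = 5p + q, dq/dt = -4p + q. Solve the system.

p(t) = C_1e^(3t) + C_2te^(3t), q(t) = -2C_1e^(3t) - 2C_2te^(3t) + C_2e^(3t)

Coefficient matrix A = [[5, 1], [-4, 1]].
Characteristic polynomial det(A - λI) = λ^2 - 6λ + 9 = 0.
Single eigenvalue λ = 3 with algebraic multiplicity 2.
Eigenvector v = (1,-2); generalized eigenvector w with (A-λI)w=v is (0,1).
General solution: e^(3t)[C_1·v + C_2·(t·v + w)].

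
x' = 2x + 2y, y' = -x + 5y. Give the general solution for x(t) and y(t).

Coefficient matrix A = [[2, 2], [-1, 5]].
Characteristic polynomial det(A - λI) = λ^2 - 7λ + 12 = 0.
Eigenvalues λ = 3, 4.
For λ=3: (A-λI) row 1 is [-1, 2], so an eigenvector is (2, 1).
For λ=4: (A-λI) row 1 is [-2, 2], so an eigenvector is (1, 1).
General solution: c_1e^(3t)(2,1) + c_2e^(4t)(1,1).

x(t) = 2c_1e^(3t) + c_2e^(4t), y(t) = c_1e^(3t) + c_2e^(4t)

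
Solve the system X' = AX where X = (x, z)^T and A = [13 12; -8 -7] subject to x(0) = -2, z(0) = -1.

x(t) = -9e^(5t) + 7e^(t), z(t) = 6e^(5t) - 7e^(t)

Coefficient matrix A = [[13, 12], [-8, -7]].
Characteristic polynomial det(A - λI) = λ^2 - 6λ + 5 = 0.
Eigenvalues λ = 1, 5.
For λ=1: (A-λI) row 1 is [12, 12], so an eigenvector is (1, -1).
For λ=5: (A-λI) row 1 is [8, 12], so an eigenvector is (3, -2).
General solution: C_1e^(t)(1,-1) + C_2e^(5t)(3,-2).
Applying x(0)=-2, z(0)=-1 gives C_1=7, C_2=-3.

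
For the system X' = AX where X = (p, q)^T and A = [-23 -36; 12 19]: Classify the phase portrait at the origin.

saddle

A = [[-23,-36],[12,19]]; det(A-λI) = λ^2 + 4λ - 5.
λ = 1, -5: opposite signs.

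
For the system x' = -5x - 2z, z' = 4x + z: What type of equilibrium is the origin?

stable node

A = [[-5,-2],[4,1]]; det(A-λI) = λ^2 + 4λ + 3.
λ = -1, -3: both negative.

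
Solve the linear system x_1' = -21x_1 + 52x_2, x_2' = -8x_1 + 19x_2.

x_1(t) = 2c_1e^(-t)sin(4t) - 3c_1e^(-t)cos(4t) - 3c_2e^(-t)sin(4t) - 2c_2e^(-t)cos(4t), x_2(t) = c_1e^(-t)sin(4t) - c_1e^(-t)cos(4t) - c_2e^(-t)sin(4t) - c_2e^(-t)cos(4t)

Coefficient matrix A = [[-21, 52], [-8, 19]].
Characteristic polynomial det(A - λI) = λ^2 + 2λ + 17 = 0.
Eigenvalues λ = -1 ± 4i (complex conjugate pair).
For λ=-1+4i: an eigenvector is (-3,-1) - i(2,1) = (-3 - 2i, -1 - i).
A real fundamental pair from Re and Im of e^((-1+4i)t)v: X_1 = e^(-t)(cos(4t)·(-3,-1) + sin(4t)·(2,1)), X_2 = e^(-t)(sin(4t)·(-3,-1) - cos(4t)·(2,1)).
General solution: c_1X_1 + c_2X_2.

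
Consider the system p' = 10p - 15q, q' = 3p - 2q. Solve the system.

p(t) = c_1e^(4t)sin(3t) - 2c_1e^(4t)cos(3t) - 2c_2e^(4t)sin(3t) - c_2e^(4t)cos(3t), q(t) = -c_1e^(4t)cos(3t) - c_2e^(4t)sin(3t)

Coefficient matrix A = [[10, -15], [3, -2]].
Characteristic polynomial det(A - λI) = λ^2 - 8λ + 25 = 0.
Eigenvalues λ = 4 ± 3i (complex conjugate pair).
For λ=4+3i: an eigenvector is (-2,-1) - i(1,0) = (-2 - i, -1).
A real fundamental pair from Re and Im of e^((4+3i)t)v: X_1 = e^(4t)(cos(3t)·(-2,-1) + sin(3t)·(1,0)), X_2 = e^(4t)(sin(3t)·(-2,-1) - cos(3t)·(1,0)).
General solution: c_1X_1 + c_2X_2.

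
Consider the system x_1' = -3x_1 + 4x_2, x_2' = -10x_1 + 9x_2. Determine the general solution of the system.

Coefficient matrix A = [[-3, 4], [-10, 9]].
Characteristic polynomial det(A - λI) = λ^2 - 6λ + 13 = 0.
Eigenvalues λ = 3 ± 2i (complex conjugate pair).
For λ=3+2i: an eigenvector is (1,2) - i(1,1) = (1 - i, 2 - i).
A real fundamental pair from Re and Im of e^((3+2i)t)v: X_1 = e^(3t)(cos(2t)·(1,2) + sin(2t)·(1,1)), X_2 = e^(3t)(sin(2t)·(1,2) - cos(2t)·(1,1)).
General solution: C_1X_1 + C_2X_2.

x_1(t) = C_1e^(3t)sin(2t) + C_1e^(3t)cos(2t) + C_2e^(3t)sin(2t) - C_2e^(3t)cos(2t), x_2(t) = C_1e^(3t)sin(2t) + 2C_1e^(3t)cos(2t) + 2C_2e^(3t)sin(2t) - C_2e^(3t)cos(2t)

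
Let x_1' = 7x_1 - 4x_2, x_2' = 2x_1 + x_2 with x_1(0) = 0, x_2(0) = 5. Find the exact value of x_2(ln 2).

-80

A = [[7,-4],[2,1]]; eigenvalues λ = 3, 5.
Eigenvectors: (1,1) for λ=3, (2,1) for λ=5.
From the initial condition, c_1 = 10, c_2 = -5.
x_2(ln 2) = (10)(2^3)(1) + (-5)(2^5)(1) = -80.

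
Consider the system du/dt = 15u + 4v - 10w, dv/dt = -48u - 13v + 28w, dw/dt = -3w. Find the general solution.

Coefficient matrix A = [[15, 4, -10], [-48, -13, 28], [0, 0, -3]].
det(A - λI) = 0 gives eigenvalues λ = -1, 3, -3.
For λ=-1: eigenvector (-1,4,0).
For λ=3: eigenvector (-1,3,0).
For λ=-3: eigenvector (1,-2,1).
General solution: C_1e^(-t)(-1,4,0) + C_2e^(3t)(-1,3,0) + C_3e^(-3t)(1,-2,1).

u(t) = -C_1e^(-t) - C_2e^(3t) + C_3e^(-3t), v(t) = 4C_1e^(-t) + 3C_2e^(3t) - 2C_3e^(-3t), w(t) = C_3e^(-3t)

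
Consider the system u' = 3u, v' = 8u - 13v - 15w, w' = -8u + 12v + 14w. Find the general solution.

Coefficient matrix A = [[3, 0, 0], [8, -13, -15], [-8, 12, 14]].
det(A - λI) = 0 gives eigenvalues λ = 3, 2, -1.
For λ=3: eigenvector (1,8,-8).
For λ=2: eigenvector (0,-1,1).
For λ=-1: eigenvector (0,5,-4).
General solution: c_1e^(3t)(1,8,-8) + c_2e^(2t)(0,-1,1) + c_3e^(-t)(0,5,-4).

u(t) = c_1e^(3t), v(t) = 8c_1e^(3t) - c_2e^(2t) + 5c_3e^(-t), w(t) = -8c_1e^(3t) + c_2e^(2t) - 4c_3e^(-t)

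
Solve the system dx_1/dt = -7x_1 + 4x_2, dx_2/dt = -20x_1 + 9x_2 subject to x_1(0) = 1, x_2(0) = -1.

Coefficient matrix A = [[-7, 4], [-20, 9]].
Characteristic polynomial det(A - λI) = λ^2 - 2λ + 17 = 0.
Eigenvalues λ = 1 ± 4i (complex conjugate pair).
For λ=1+4i: an eigenvector is (-1,-2) - i(0,1) = (-1, -2 - i).
A real fundamental pair from Re and Im of e^((1+4i)t)v: X_1 = e^(t)(cos(4t)·(-1,-2) + sin(4t)·(0,1)), X_2 = e^(t)(sin(4t)·(-1,-2) - cos(4t)·(0,1)).
General solution: C_1X_1 + C_2X_2.
Applying x_1(0)=1, x_2(0)=-1 gives C_1=-1, C_2=3.

x_1(t) = -3e^(t)sin(4t) + e^(t)cos(4t), x_2(t) = -7e^(t)sin(4t) - e^(t)cos(4t)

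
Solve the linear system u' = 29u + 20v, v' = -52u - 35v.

Coefficient matrix A = [[29, 20], [-52, -35]].
Characteristic polynomial det(A - λI) = λ^2 + 6λ + 25 = 0.
Eigenvalues λ = -3 ± 4i (complex conjugate pair).
For λ=-3+4i: an eigenvector is (-2,3) - i(-1,2) = (-2 + i, 3 - 2i).
A real fundamental pair from Re and Im of e^((-3+4i)t)v: X_1 = e^(-3t)(cos(4t)·(-2,3) + sin(4t)·(-1,2)), X_2 = e^(-3t)(sin(4t)·(-2,3) - cos(4t)·(-1,2)).
General solution: K_1X_1 + K_2X_2.

u(t) = -K_1e^(-3t)sin(4t) - 2K_1e^(-3t)cos(4t) - 2K_2e^(-3t)sin(4t) + K_2e^(-3t)cos(4t), v(t) = 2K_1e^(-3t)sin(4t) + 3K_1e^(-3t)cos(4t) + 3K_2e^(-3t)sin(4t) - 2K_2e^(-3t)cos(4t)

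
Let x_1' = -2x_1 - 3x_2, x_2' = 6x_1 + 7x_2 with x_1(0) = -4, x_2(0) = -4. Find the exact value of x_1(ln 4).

A = [[-2,-3],[6,7]]; eigenvalues λ = 1, 4.
Eigenvectors: (1,-1) for λ=1, (-1,2) for λ=4.
From the initial condition, c_1 = -12, c_2 = -8.
x_1(ln 4) = (-12)(4^1)(1) + (-8)(4^4)(-1) = 2000.

2000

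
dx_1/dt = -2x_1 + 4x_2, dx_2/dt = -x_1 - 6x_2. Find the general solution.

Coefficient matrix A = [[-2, 4], [-1, -6]].
Characteristic polynomial det(A - λI) = λ^2 + 8λ + 16 = 0.
Single eigenvalue λ = -4 with algebraic multiplicity 2.
Eigenvector v = (-2,1); generalized eigenvector w with (A-λI)w=v is (3,-2).
General solution: e^(-4t)[C_1·v + C_2·(t·v + w)].

x_1(t) = -2C_1e^(-4t) - 2C_2te^(-4t) + 3C_2e^(-4t), x_2(t) = C_1e^(-4t) + C_2te^(-4t) - 2C_2e^(-4t)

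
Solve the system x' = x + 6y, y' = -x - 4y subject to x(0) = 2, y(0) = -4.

Coefficient matrix A = [[1, 6], [-1, -4]].
Characteristic polynomial det(A - λI) = λ^2 + 3λ + 2 = 0.
Eigenvalues λ = -1, -2.
For λ=-1: (A-λI) row 1 is [2, 6], so an eigenvector is (3, -1).
For λ=-2: (A-λI) row 1 is [3, 6], so an eigenvector is (-2, 1).
General solution: c_1e^(-t)(3,-1) + c_2e^(-2t)(-2,1).
Applying x(0)=2, y(0)=-4 gives c_1=-6, c_2=-10.

x(t) = -18e^(-t) + 20e^(-2t), y(t) = 6e^(-t) - 10e^(-2t)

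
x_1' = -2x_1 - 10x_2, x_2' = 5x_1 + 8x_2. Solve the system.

Coefficient matrix A = [[-2, -10], [5, 8]].
Characteristic polynomial det(A - λI) = λ^2 - 6λ + 34 = 0.
Eigenvalues λ = 3 ± 5i (complex conjugate pair).
For λ=3+5i: an eigenvector is (-1,0) - i(1,-1) = (-1 - i, 0 + i).
A real fundamental pair from Re and Im of e^((3+5i)t)v: X_1 = e^(3t)(cos(5t)·(-1,0) + sin(5t)·(1,-1)), X_2 = e^(3t)(sin(5t)·(-1,0) - cos(5t)·(1,-1)).
General solution: C_1X_1 + C_2X_2.

x_1(t) = C_1e^(3t)sin(5t) - C_1e^(3t)cos(5t) - C_2e^(3t)sin(5t) - C_2e^(3t)cos(5t), x_2(t) = -C_1e^(3t)sin(5t) + C_2e^(3t)cos(5t)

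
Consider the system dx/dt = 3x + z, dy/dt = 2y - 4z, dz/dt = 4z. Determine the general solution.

Coefficient matrix A = [[3, 0, 1], [0, 2, -4], [0, 0, 4]].
det(A - λI) = 0 gives eigenvalues λ = 2, 3, 4.
For λ=2: eigenvector (0,1,0).
For λ=3: eigenvector (1,0,0).
For λ=4: eigenvector (1,-2,1).
General solution: C_1e^(2t)(0,1,0) + C_2e^(3t)(1,0,0) + C_3e^(4t)(1,-2,1).

x(t) = C_2e^(3t) + C_3e^(4t), y(t) = C_1e^(2t) - 2C_3e^(4t), z(t) = C_3e^(4t)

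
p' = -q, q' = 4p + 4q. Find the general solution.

p(t) = -c_1e^(2t) - c_2te^(2t) + 2c_2e^(2t), q(t) = 2c_1e^(2t) + 2c_2te^(2t) - 3c_2e^(2t)

Coefficient matrix A = [[0, -1], [4, 4]].
Characteristic polynomial det(A - λI) = λ^2 - 4λ + 4 = 0.
Single eigenvalue λ = 2 with algebraic multiplicity 2.
Eigenvector v = (-1,2); generalized eigenvector w with (A-λI)w=v is (2,-3).
General solution: e^(2t)[c_1·v + c_2·(t·v + w)].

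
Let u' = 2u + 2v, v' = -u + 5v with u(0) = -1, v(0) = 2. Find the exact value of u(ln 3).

243

A = [[2,2],[-1,5]]; eigenvalues λ = 4, 3.
Eigenvectors: (1,1) for λ=4, (-2,-1) for λ=3.
From the initial condition, c_1 = 5, c_2 = 3.
u(ln 3) = (5)(3^4)(1) + (3)(3^3)(-2) = 243.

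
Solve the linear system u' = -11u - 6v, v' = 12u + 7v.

u(t) = -C_1e^(t) + C_2e^(-5t), v(t) = 2C_1e^(t) - C_2e^(-5t)

Coefficient matrix A = [[-11, -6], [12, 7]].
Characteristic polynomial det(A - λI) = λ^2 + 4λ - 5 = 0.
Eigenvalues λ = 1, -5.
For λ=1: (A-λI) row 1 is [-12, -6], so an eigenvector is (-1, 2).
For λ=-5: (A-λI) row 1 is [-6, -6], so an eigenvector is (1, -1).
General solution: C_1e^(t)(-1,2) + C_2e^(-5t)(1,-1).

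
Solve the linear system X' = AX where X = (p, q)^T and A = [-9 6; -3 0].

p(t) = 2c_1e^(-6t) - c_2e^(-3t), q(t) = c_1e^(-6t) - c_2e^(-3t)

Coefficient matrix A = [[-9, 6], [-3, 0]].
Characteristic polynomial det(A - λI) = λ^2 + 9λ + 18 = 0.
Eigenvalues λ = -6, -3.
For λ=-6: (A-λI) row 1 is [-3, 6], so an eigenvector is (2, 1).
For λ=-3: (A-λI) row 1 is [-6, 6], so an eigenvector is (-1, -1).
General solution: c_1e^(-6t)(2,1) + c_2e^(-3t)(-1,-1).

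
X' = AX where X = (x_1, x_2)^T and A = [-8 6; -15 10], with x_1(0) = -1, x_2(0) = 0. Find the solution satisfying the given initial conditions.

Coefficient matrix A = [[-8, 6], [-15, 10]].
Characteristic polynomial det(A - λI) = λ^2 - 2λ + 10 = 0.
Eigenvalues λ = 1 ± 3i (complex conjugate pair).
For λ=1+3i: an eigenvector is (-1,-1) - i(1,2) = (-1 - i, -1 - 2i).
A real fundamental pair from Re and Im of e^((1+3i)t)v: X_1 = e^(t)(cos(3t)·(-1,-1) + sin(3t)·(1,2)), X_2 = e^(t)(sin(3t)·(-1,-1) - cos(3t)·(1,2)).
General solution: C_1X_1 + C_2X_2.
Applying x_1(0)=-1, x_2(0)=0 gives C_1=2, C_2=-1.

x_1(t) = 3e^(t)sin(3t) - e^(t)cos(3t), x_2(t) = 5e^(t)sin(3t)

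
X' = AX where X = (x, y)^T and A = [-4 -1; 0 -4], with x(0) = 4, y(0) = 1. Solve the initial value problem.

x(t) = -te^(-4t) + 4e^(-4t), y(t) = e^(-4t)

Coefficient matrix A = [[-4, -1], [0, -4]].
Characteristic polynomial det(A - λI) = λ^2 + 8λ + 16 = 0.
Single eigenvalue λ = -4 with algebraic multiplicity 2.
Eigenvector v = (-1,0); generalized eigenvector w with (A-λI)w=v is (2,1).
General solution: e^(-4t)[C_1·v + C_2·(t·v + w)].
Applying x(0)=4, y(0)=1 gives C_1=-2, C_2=1.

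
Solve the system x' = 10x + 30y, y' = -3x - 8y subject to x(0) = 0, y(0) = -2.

x(t) = -20e^(t)sin(3t), y(t) = 6e^(t)sin(3t) - 2e^(t)cos(3t)

Coefficient matrix A = [[10, 30], [-3, -8]].
Characteristic polynomial det(A - λI) = λ^2 - 2λ + 10 = 0.
Eigenvalues λ = 1 ± 3i (complex conjugate pair).
For λ=1+3i: an eigenvector is (-1,0) - i(-3,1) = (-1 + 3i, 0 - i).
A real fundamental pair from Re and Im of e^((1+3i)t)v: X_1 = e^(t)(cos(3t)·(-1,0) + sin(3t)·(-3,1)), X_2 = e^(t)(sin(3t)·(-1,0) - cos(3t)·(-3,1)).
General solution: K_1X_1 + K_2X_2.
Applying x(0)=0, y(0)=-2 gives K_1=6, K_2=2.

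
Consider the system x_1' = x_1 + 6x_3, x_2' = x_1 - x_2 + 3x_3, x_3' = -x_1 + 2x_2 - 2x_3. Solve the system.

x_1(t) = -2c_1e^(-2t) + 2c_2e^(t) + 3c_3e^(-t), x_2(t) = -c_1e^(-2t) + c_2e^(t) + c_3e^(-t), x_3(t) = c_1e^(-2t) - c_3e^(-t)

Coefficient matrix A = [[1, 0, 6], [1, -1, 3], [-1, 2, -2]].
det(A - λI) = 0 gives eigenvalues λ = -2, 1, -1.
For λ=-2: eigenvector (-2,-1,1).
For λ=1: eigenvector (2,1,0).
For λ=-1: eigenvector (3,1,-1).
General solution: c_1e^(-2t)(-2,-1,1) + c_2e^(t)(2,1,0) + c_3e^(-t)(3,1,-1).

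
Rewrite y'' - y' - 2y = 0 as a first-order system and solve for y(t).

Let x_1 = y, x_2 = y'. Then x_1' = x_2 and x_2' = 2x_1 + x_2.
A = [[0,1],[2,1]]; det(A-λI) = λ^2 - λ - 2.
Eigenvalues λ = -1, 2 with eigenvectors (1,-1), (1,2).

y(t) = c_1e^(-t) + c_2e^(2t)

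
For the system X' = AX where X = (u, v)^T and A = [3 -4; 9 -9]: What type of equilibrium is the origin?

A = [[3,-4],[9,-9]]; det(A-λI) = λ^2 + 6λ + 9.
repeated λ = -3 with a single eigenvector.

stable improper node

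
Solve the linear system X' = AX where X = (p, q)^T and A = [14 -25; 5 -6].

Coefficient matrix A = [[14, -25], [5, -6]].
Characteristic polynomial det(A - λI) = λ^2 - 8λ + 41 = 0.
Eigenvalues λ = 4 ± 5i (complex conjugate pair).
For λ=4+5i: an eigenvector is (2,1) - i(-1,0) = (2 + i, 1).
A real fundamental pair from Re and Im of e^((4+5i)t)v: X_1 = e^(4t)(cos(5t)·(2,1) + sin(5t)·(-1,0)), X_2 = e^(4t)(sin(5t)·(2,1) - cos(5t)·(-1,0)).
General solution: c_1X_1 + c_2X_2.

p(t) = -c_1e^(4t)sin(5t) + 2c_1e^(4t)cos(5t) + 2c_2e^(4t)sin(5t) + c_2e^(4t)cos(5t), q(t) = c_1e^(4t)cos(5t) + c_2e^(4t)sin(5t)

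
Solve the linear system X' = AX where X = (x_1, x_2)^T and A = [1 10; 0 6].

x_1(t) = K_1e^(t) + 2K_2e^(6t), x_2(t) = K_2e^(6t)

Coefficient matrix A = [[1, 10], [0, 6]].
Characteristic polynomial det(A - λI) = λ^2 - 7λ + 6 = 0.
Eigenvalues λ = 1, 6.
For λ=1: (A-λI) row 1 is [0, 10], so an eigenvector is (1, 0).
For λ=6: (A-λI) row 1 is [-5, 10], so an eigenvector is (2, 1).
General solution: K_1e^(t)(1,0) + K_2e^(6t)(2,1).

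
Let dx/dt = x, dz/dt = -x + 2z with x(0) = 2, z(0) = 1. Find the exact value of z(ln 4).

-8

A = [[1,0],[-1,2]]; eigenvalues λ = 1, 2.
Eigenvectors: (1,1) for λ=1, (0,-1) for λ=2.
From the initial condition, c_1 = 2, c_2 = 1.
z(ln 4) = (2)(4^1)(1) + (1)(4^2)(-1) = -8.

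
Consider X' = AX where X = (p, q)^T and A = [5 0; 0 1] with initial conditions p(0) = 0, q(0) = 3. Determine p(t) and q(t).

p(t) = 0, q(t) = 3e^(t)

Coefficient matrix A = [[5, 0], [0, 1]].
Characteristic polynomial det(A - λI) = λ^2 - 6λ + 5 = 0.
Eigenvalues λ = 1, 5.
For λ=1: (A-λI) row 1 is [4, 0], so an eigenvector is (0, 1).
For λ=5: (A-λI) row 2 is [0, -4], so an eigenvector is (-1, 0).
General solution: c_1e^(t)(0,1) + c_2e^(5t)(-1,0).
Applying p(0)=0, q(0)=3 gives c_1=3, c_2=0.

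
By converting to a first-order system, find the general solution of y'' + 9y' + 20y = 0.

Let x_1 = y, x_2 = y'. Then x_1' = x_2 and x_2' = -20x_1 - 9x_2.
A = [[0,1],[-20,-9]]; det(A-λI) = λ^2 + 9λ + 20.
Eigenvalues λ = -5, -4 with eigenvectors (1,-5), (1,-4).

y(t) = c_1e^(-5t) + c_2e^(-4t)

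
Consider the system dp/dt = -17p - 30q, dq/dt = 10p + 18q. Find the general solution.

p(t) = -2C_1e^(-2t) - 3C_2e^(3t), q(t) = C_1e^(-2t) + 2C_2e^(3t)

Coefficient matrix A = [[-17, -30], [10, 18]].
Characteristic polynomial det(A - λI) = λ^2 - λ - 6 = 0.
Eigenvalues λ = -2, 3.
For λ=-2: (A-λI) row 1 is [-15, -30], so an eigenvector is (-2, 1).
For λ=3: (A-λI) row 1 is [-20, -30], so an eigenvector is (-3, 2).
General solution: C_1e^(-2t)(-2,1) + C_2e^(3t)(-3,2).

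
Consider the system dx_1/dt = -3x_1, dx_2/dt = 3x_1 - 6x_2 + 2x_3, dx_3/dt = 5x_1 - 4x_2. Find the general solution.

Coefficient matrix A = [[-3, 0, 0], [3, -6, 2], [5, -4, 0]].
det(A - λI) = 0 gives eigenvalues λ = -3, -4, -2.
For λ=-3: eigenvector (1,-1,-3).
For λ=-4: eigenvector (0,1,1).
For λ=-2: eigenvector (0,1,2).
General solution: C_1e^(-3t)(1,-1,-3) + C_2e^(-4t)(0,1,1) + C_3e^(-2t)(0,1,2).

x_1(t) = C_1e^(-3t), x_2(t) = -C_1e^(-3t) + C_2e^(-4t) + C_3e^(-2t), x_3(t) = -3C_1e^(-3t) + C_2e^(-4t) + 2C_3e^(-2t)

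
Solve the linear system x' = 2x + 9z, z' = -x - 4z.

Coefficient matrix A = [[2, 9], [-1, -4]].
Characteristic polynomial det(A - λI) = λ^2 + 2λ + 1 = 0.
Single eigenvalue λ = -1 with algebraic multiplicity 2.
Eigenvector v = (-3,1); generalized eigenvector w with (A-λI)w=v is (2,-1).
General solution: e^(-t)[K_1·v + K_2·(t·v + w)].

x(t) = -3K_1e^(-t) - 3K_2te^(-t) + 2K_2e^(-t), z(t) = K_1e^(-t) + K_2te^(-t) - K_2e^(-t)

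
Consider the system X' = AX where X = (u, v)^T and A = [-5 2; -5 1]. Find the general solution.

Coefficient matrix A = [[-5, 2], [-5, 1]].
Characteristic polynomial det(A - λI) = λ^2 + 4λ + 5 = 0.
Eigenvalues λ = -2 ± i (complex conjugate pair).
For λ=-2+i: an eigenvector is (-1,-1) - i(1,2) = (-1 - i, -1 - 2i).
A real fundamental pair from Re and Im of e^((-2+i)t)v: X_1 = e^(-2t)(cos(t)·(-1,-1) + sin(t)·(1,2)), X_2 = e^(-2t)(sin(t)·(-1,-1) - cos(t)·(1,2)).
General solution: C_1X_1 + C_2X_2.

u(t) = C_1e^(-2t)sin(t) - C_1e^(-2t)cos(t) - C_2e^(-2t)sin(t) - C_2e^(-2t)cos(t), v(t) = 2C_1e^(-2t)sin(t) - C_1e^(-2t)cos(t) - C_2e^(-2t)sin(t) - 2C_2e^(-2t)cos(t)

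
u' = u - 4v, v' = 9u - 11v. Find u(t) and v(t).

Coefficient matrix A = [[1, -4], [9, -11]].
Characteristic polynomial det(A - λI) = λ^2 + 10λ + 25 = 0.
Single eigenvalue λ = -5 with algebraic multiplicity 2.
Eigenvector v = (-2,-3); generalized eigenvector w with (A-λI)w=v is (-1,-1).
General solution: e^(-5t)[K_1·v + K_2·(t·v + w)].

u(t) = -2K_1e^(-5t) - 2K_2te^(-5t) - K_2e^(-5t), v(t) = -3K_1e^(-5t) - 3K_2te^(-5t) - K_2e^(-5t)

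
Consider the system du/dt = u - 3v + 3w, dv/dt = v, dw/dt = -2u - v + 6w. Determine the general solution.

Coefficient matrix A = [[1, -3, 3], [0, 1, 0], [-2, -1, 6]].
det(A - λI) = 0 gives eigenvalues λ = 3, 1, 4.
For λ=3: eigenvector (3,0,2).
For λ=1: eigenvector (2,1,1).
For λ=4: eigenvector (1,0,1).
General solution: c_1e^(3t)(3,0,2) + c_2e^(t)(2,1,1) + c_3e^(4t)(1,0,1).

u(t) = 3c_1e^(3t) + 2c_2e^(t) + c_3e^(4t), v(t) = c_2e^(t), w(t) = 2c_1e^(3t) + c_2e^(t) + c_3e^(4t)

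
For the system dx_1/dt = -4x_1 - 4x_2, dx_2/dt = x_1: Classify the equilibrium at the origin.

stable improper node

A = [[-4,-4],[1,0]]; det(A-λI) = λ^2 + 4λ + 4.
repeated λ = -2 with a single eigenvector.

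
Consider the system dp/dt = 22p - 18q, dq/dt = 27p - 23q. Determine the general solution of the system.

Coefficient matrix A = [[22, -18], [27, -23]].
Characteristic polynomial det(A - λI) = λ^2 + λ - 20 = 0.
Eigenvalues λ = -5, 4.
For λ=-5: (A-λI) row 1 is [27, -18], so an eigenvector is (-2, -3).
For λ=4: (A-λI) row 1 is [18, -18], so an eigenvector is (1, 1).
General solution: K_1e^(-5t)(-2,-3) + K_2e^(4t)(1,1).

p(t) = -2K_1e^(-5t) + K_2e^(4t), q(t) = -3K_1e^(-5t) + K_2e^(4t)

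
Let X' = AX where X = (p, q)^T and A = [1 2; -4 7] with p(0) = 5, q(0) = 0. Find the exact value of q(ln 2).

A = [[1,2],[-4,7]]; eigenvalues λ = 5, 3.
Eigenvectors: (-1,-2) for λ=5, (1,1) for λ=3.
From the initial condition, c_1 = 5, c_2 = 10.
q(ln 2) = (5)(2^5)(-2) + (10)(2^3)(1) = -240.

-240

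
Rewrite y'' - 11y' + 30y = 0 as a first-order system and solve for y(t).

y(t) = c_1e^(6t) + c_2e^(5t)

Let x_1 = y, x_2 = y'. Then x_1' = x_2 and x_2' = -30x_1 + 11x_2.
A = [[0,1],[-30,11]]; det(A-λI) = λ^2 - 11λ + 30.
Eigenvalues λ = 6, 5 with eigenvectors (1,6), (1,5).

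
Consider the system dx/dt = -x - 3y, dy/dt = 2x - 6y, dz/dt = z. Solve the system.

Coefficient matrix A = [[-1, -3, 0], [2, -6, 0], [0, 0, 1]].
det(A - λI) = 0 gives eigenvalues λ = -3, -4, 1.
For λ=-3: eigenvector (3,2,0).
For λ=-4: eigenvector (1,1,0).
For λ=1: eigenvector (0,0,1).
General solution: C_1e^(-3t)(3,2,0) + C_2e^(-4t)(1,1,0) + C_3e^(t)(0,0,1).

x(t) = 3C_1e^(-3t) + C_2e^(-4t), y(t) = 2C_1e^(-3t) + C_2e^(-4t), z(t) = C_3e^(t)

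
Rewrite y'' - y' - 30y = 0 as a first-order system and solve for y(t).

Let x_1 = y, x_2 = y'. Then x_1' = x_2 and x_2' = 30x_1 + x_2.
A = [[0,1],[30,1]]; det(A-λI) = λ^2 - λ - 30.
Eigenvalues λ = 6, -5 with eigenvectors (1,6), (1,-5).

y(t) = c_1e^(6t) + c_2e^(-5t)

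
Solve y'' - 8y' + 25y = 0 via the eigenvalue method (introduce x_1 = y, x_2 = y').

y(t) = c_1e^(4t)cos(3t) + c_2e^(4t)sin(3t)

Let x_1 = y, x_2 = y'. Then x_1' = x_2 and x_2' = -25x_1 + 8x_2.
A = [[0,1],[-25,8]]; det(A-λI) = λ^2 - 8λ + 25.
Eigenvalues λ = 4 ± 3i.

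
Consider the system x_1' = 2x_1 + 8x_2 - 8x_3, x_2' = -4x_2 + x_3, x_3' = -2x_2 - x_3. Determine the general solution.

Coefficient matrix A = [[2, 8, -8], [0, -4, 1], [0, -2, -1]].
det(A - λI) = 0 gives eigenvalues λ = 2, -3, -2.
For λ=2: eigenvector (1,0,0).
For λ=-3: eigenvector (0,1,1).
For λ=-2: eigenvector (-2,-1,-2).
General solution: C_1e^(2t)(1,0,0) + C_2e^(-3t)(0,1,1) + C_3e^(-2t)(-2,-1,-2).

x_1(t) = C_1e^(2t) - 2C_3e^(-2t), x_2(t) = C_2e^(-3t) - C_3e^(-2t), x_3(t) = C_2e^(-3t) - 2C_3e^(-2t)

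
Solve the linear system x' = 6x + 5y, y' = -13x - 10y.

Coefficient matrix A = [[6, 5], [-13, -10]].
Characteristic polynomial det(A - λI) = λ^2 + 4λ + 5 = 0.
Eigenvalues λ = -2 ± i (complex conjugate pair).
For λ=-2+i: an eigenvector is (-2,3) - i(-1,2) = (-2 + i, 3 - 2i).
A real fundamental pair from Re and Im of e^((-2+i)t)v: X_1 = e^(-2t)(cos(t)·(-2,3) + sin(t)·(-1,2)), X_2 = e^(-2t)(sin(t)·(-2,3) - cos(t)·(-1,2)).
General solution: K_1X_1 + K_2X_2.

x(t) = -K_1e^(-2t)sin(t) - 2K_1e^(-2t)cos(t) - 2K_2e^(-2t)sin(t) + K_2e^(-2t)cos(t), y(t) = 2K_1e^(-2t)sin(t) + 3K_1e^(-2t)cos(t) + 3K_2e^(-2t)sin(t) - 2K_2e^(-2t)cos(t)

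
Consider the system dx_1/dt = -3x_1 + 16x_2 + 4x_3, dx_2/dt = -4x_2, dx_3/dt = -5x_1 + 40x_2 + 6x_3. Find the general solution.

Coefficient matrix A = [[-3, 16, 4], [0, -4, 0], [-5, 40, 6]].
det(A - λI) = 0 gives eigenvalues λ = 1, -4, 2.
For λ=1: eigenvector (1,0,1).
For λ=-4: eigenvector (0,1,-4).
For λ=2: eigenvector (4,0,5).
General solution: C_1e^(t)(1,0,1) + C_2e^(-4t)(0,1,-4) + C_3e^(2t)(4,0,5).

x_1(t) = C_1e^(t) + 4C_3e^(2t), x_2(t) = C_2e^(-4t), x_3(t) = C_1e^(t) - 4C_2e^(-4t) + 5C_3e^(2t)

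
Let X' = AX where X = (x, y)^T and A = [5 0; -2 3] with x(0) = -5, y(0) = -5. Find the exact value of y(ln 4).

4480

A = [[5,0],[-2,3]]; eigenvalues λ = 5, 3.
Eigenvectors: (1,-1) for λ=5, (0,-1) for λ=3.
From the initial condition, c_1 = -5, c_2 = 10.
y(ln 4) = (-5)(4^5)(-1) + (10)(4^3)(-1) = 4480.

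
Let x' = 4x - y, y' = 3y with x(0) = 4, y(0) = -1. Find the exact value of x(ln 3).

A = [[4,-1],[0,3]]; eigenvalues λ = 4, 3.
Eigenvectors: (1,0) for λ=4, (-1,-1) for λ=3.
From the initial condition, c_1 = 5, c_2 = 1.
x(ln 3) = (5)(3^4)(1) + (1)(3^3)(-1) = 378.

378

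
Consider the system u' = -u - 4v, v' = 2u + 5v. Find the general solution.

Coefficient matrix A = [[-1, -4], [2, 5]].
Characteristic polynomial det(A - λI) = λ^2 - 4λ + 3 = 0.
Eigenvalues λ = 1, 3.
For λ=1: (A-λI) row 1 is [-2, -4], so an eigenvector is (2, -1).
For λ=3: (A-λI) row 1 is [-4, -4], so an eigenvector is (-1, 1).
General solution: K_1e^(t)(2,-1) + K_2e^(3t)(-1,1).

u(t) = 2K_1e^(t) - K_2e^(3t), v(t) = -K_1e^(t) + K_2e^(3t)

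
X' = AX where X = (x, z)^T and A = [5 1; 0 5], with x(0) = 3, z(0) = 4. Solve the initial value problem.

Coefficient matrix A = [[5, 1], [0, 5]].
Characteristic polynomial det(A - λI) = λ^2 - 10λ + 25 = 0.
Single eigenvalue λ = 5 with algebraic multiplicity 2.
Eigenvector v = (-1,0); generalized eigenvector w with (A-λI)w=v is (-3,-1).
General solution: e^(5t)[K_1·v + K_2·(t·v + w)].
Applying x(0)=3, z(0)=4 gives K_1=9, K_2=-4.

x(t) = 4te^(5t) + 3e^(5t), z(t) = 4e^(5t)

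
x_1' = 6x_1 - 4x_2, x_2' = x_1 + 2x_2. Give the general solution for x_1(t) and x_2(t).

x_1(t) = -2c_1e^(4t) - 2c_2te^(4t) - 3c_2e^(4t), x_2(t) = -c_1e^(4t) - c_2te^(4t) - c_2e^(4t)

Coefficient matrix A = [[6, -4], [1, 2]].
Characteristic polynomial det(A - λI) = λ^2 - 8λ + 16 = 0.
Single eigenvalue λ = 4 with algebraic multiplicity 2.
Eigenvector v = (-2,-1); generalized eigenvector w with (A-λI)w=v is (-3,-1).
General solution: e^(4t)[c_1·v + c_2·(t·v + w)].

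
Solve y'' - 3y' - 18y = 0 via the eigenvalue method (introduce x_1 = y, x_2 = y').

y(t) = C_1e^(6t) + C_2e^(-3t)

Let x_1 = y, x_2 = y'. Then x_1' = x_2 and x_2' = 18x_1 + 3x_2.
A = [[0,1],[18,3]]; det(A-λI) = λ^2 - 3λ - 18.
Eigenvalues λ = 6, -3 with eigenvectors (1,6), (1,-3).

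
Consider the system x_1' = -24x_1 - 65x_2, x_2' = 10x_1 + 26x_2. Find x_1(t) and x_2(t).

Coefficient matrix A = [[-24, -65], [10, 26]].
Characteristic polynomial det(A - λI) = λ^2 - 2λ + 26 = 0.
Eigenvalues λ = 1 ± 5i (complex conjugate pair).
For λ=1+5i: an eigenvector is (-2,1) - i(-3,1) = (-2 + 3i, 1 - i).
A real fundamental pair from Re and Im of e^((1+5i)t)v: X_1 = e^(t)(cos(5t)·(-2,1) + sin(5t)·(-3,1)), X_2 = e^(t)(sin(5t)·(-2,1) - cos(5t)·(-3,1)).
General solution: C_1X_1 + C_2X_2.

x_1(t) = -3C_1e^(t)sin(5t) - 2C_1e^(t)cos(5t) - 2C_2e^(t)sin(5t) + 3C_2e^(t)cos(5t), x_2(t) = C_1e^(t)sin(5t) + C_1e^(t)cos(5t) + C_2e^(t)sin(5t) - C_2e^(t)cos(5t)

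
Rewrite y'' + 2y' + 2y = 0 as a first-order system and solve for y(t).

Let x_1 = y, x_2 = y'. Then x_1' = x_2 and x_2' = -2x_1 - 2x_2.
A = [[0,1],[-2,-2]]; det(A-λI) = λ^2 + 2λ + 2.
Eigenvalues λ = -1 ± i.

y(t) = C_1e^(-t)cos(t) + C_2e^(-t)sin(t)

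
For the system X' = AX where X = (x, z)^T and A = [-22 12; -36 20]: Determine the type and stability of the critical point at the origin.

saddle

A = [[-22,12],[-36,20]]; det(A-λI) = λ^2 + 2λ - 8.
λ = 2, -4: opposite signs.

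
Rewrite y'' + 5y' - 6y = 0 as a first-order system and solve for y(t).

Let x_1 = y, x_2 = y'. Then x_1' = x_2 and x_2' = 6x_1 - 5x_2.
A = [[0,1],[6,-5]]; det(A-λI) = λ^2 + 5λ - 6.
Eigenvalues λ = 1, -6 with eigenvectors (1,1), (1,-6).

y(t) = c_1e^(t) + c_2e^(-6t)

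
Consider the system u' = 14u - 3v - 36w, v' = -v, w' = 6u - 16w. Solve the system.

Coefficient matrix A = [[14, -3, -36], [0, -1, 0], [6, 0, -16]].
det(A - λI) = 0 gives eigenvalues λ = 2, -4, -1.
For λ=2: eigenvector (3,0,1).
For λ=-4: eigenvector (2,0,1).
For λ=-1: eigenvector (5,1,2).
General solution: c_1e^(2t)(3,0,1) + c_2e^(-4t)(2,0,1) + c_3e^(-t)(5,1,2).

u(t) = 3c_1e^(2t) + 2c_2e^(-4t) + 5c_3e^(-t), v(t) = c_3e^(-t), w(t) = c_1e^(2t) + c_2e^(-4t) + 2c_3e^(-t)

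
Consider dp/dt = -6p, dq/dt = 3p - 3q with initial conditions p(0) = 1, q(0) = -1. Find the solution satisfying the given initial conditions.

p(t) = e^(-6t), q(t) = -e^(-6t)

Coefficient matrix A = [[-6, 0], [3, -3]].
Characteristic polynomial det(A - λI) = λ^2 + 9λ + 18 = 0.
Eigenvalues λ = -3, -6.
For λ=-3: (A-λI) row 1 is [-3, 0], so an eigenvector is (0, 1).
For λ=-6: (A-λI) row 2 is [3, 3], so an eigenvector is (-1, 1).
General solution: C_1e^(-3t)(0,1) + C_2e^(-6t)(-1,1).
Applying p(0)=1, q(0)=-1 gives C_1=0, C_2=-1.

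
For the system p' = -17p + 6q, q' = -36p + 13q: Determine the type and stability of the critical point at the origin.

A = [[-17,6],[-36,13]]; det(A-λI) = λ^2 + 4λ - 5.
λ = 1, -5: opposite signs.

saddle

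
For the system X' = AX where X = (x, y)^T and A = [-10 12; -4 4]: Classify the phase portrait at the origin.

A = [[-10,12],[-4,4]]; det(A-λI) = λ^2 + 6λ + 8.
λ = -2, -4: both negative.

stable node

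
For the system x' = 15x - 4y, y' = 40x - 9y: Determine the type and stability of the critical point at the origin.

unstable spiral

A = [[15,-4],[40,-9]]; det(A-λI) = λ^2 - 6λ + 25.
λ = 3 ± 4i: positive real part.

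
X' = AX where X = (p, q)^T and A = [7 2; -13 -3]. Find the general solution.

Coefficient matrix A = [[7, 2], [-13, -3]].
Characteristic polynomial det(A - λI) = λ^2 - 4λ + 5 = 0.
Eigenvalues λ = 2 ± i (complex conjugate pair).
For λ=2+i: an eigenvector is (-1,3) - i(1,-2) = (-1 - i, 3 + 2i).
A real fundamental pair from Re and Im of e^((2+i)t)v: X_1 = e^(2t)(cos(t)·(-1,3) + sin(t)·(1,-2)), X_2 = e^(2t)(sin(t)·(-1,3) - cos(t)·(1,-2)).
General solution: C_1X_1 + C_2X_2.

p(t) = C_1e^(2t)sin(t) - C_1e^(2t)cos(t) - C_2e^(2t)sin(t) - C_2e^(2t)cos(t), q(t) = -2C_1e^(2t)sin(t) + 3C_1e^(2t)cos(t) + 3C_2e^(2t)sin(t) + 2C_2e^(2t)cos(t)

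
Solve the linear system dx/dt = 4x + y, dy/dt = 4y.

x(t) = -C_1e^(4t) - C_2te^(4t) - 3C_2e^(4t), y(t) = -C_2e^(4t)

Coefficient matrix A = [[4, 1], [0, 4]].
Characteristic polynomial det(A - λI) = λ^2 - 8λ + 16 = 0.
Single eigenvalue λ = 4 with algebraic multiplicity 2.
Eigenvector v = (-1,0); generalized eigenvector w with (A-λI)w=v is (-3,-1).
General solution: e^(4t)[C_1·v + C_2·(t·v + w)].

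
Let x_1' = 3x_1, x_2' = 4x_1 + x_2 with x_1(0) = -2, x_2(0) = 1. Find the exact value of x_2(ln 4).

A = [[3,0],[4,1]]; eigenvalues λ = 3, 1.
Eigenvectors: (1,2) for λ=3, (0,-1) for λ=1.
From the initial condition, c_1 = -2, c_2 = -5.
x_2(ln 4) = (-2)(4^3)(2) + (-5)(4^1)(-1) = -236.

-236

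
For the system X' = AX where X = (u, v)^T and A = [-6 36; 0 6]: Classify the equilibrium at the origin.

saddle

A = [[-6,36],[0,6]]; det(A-λI) = λ^2 - 36.
λ = 6, -6: opposite signs.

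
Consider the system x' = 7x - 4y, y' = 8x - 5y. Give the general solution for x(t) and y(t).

x(t) = -C_1e^(-t) + C_2e^(3t), y(t) = -2C_1e^(-t) + C_2e^(3t)

Coefficient matrix A = [[7, -4], [8, -5]].
Characteristic polynomial det(A - λI) = λ^2 - 2λ - 3 = 0.
Eigenvalues λ = -1, 3.
For λ=-1: (A-λI) row 1 is [8, -4], so an eigenvector is (-1, -2).
For λ=3: (A-λI) row 1 is [4, -4], so an eigenvector is (1, 1).
General solution: C_1e^(-t)(-1,-2) + C_2e^(3t)(1,1).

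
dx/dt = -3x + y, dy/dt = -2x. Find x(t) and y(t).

x(t) = K_1e^(-t) + K_2e^(-2t), y(t) = 2K_1e^(-t) + K_2e^(-2t)

Coefficient matrix A = [[-3, 1], [-2, 0]].
Characteristic polynomial det(A - λI) = λ^2 + 3λ + 2 = 0.
Eigenvalues λ = -1, -2.
For λ=-1: (A-λI) row 1 is [-2, 1], so an eigenvector is (1, 2).
For λ=-2: (A-λI) row 1 is [-1, 1], so an eigenvector is (1, 1).
General solution: K_1e^(-t)(1,2) + K_2e^(-2t)(1,1).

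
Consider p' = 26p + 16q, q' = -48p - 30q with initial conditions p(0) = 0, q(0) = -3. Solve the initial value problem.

p(t) = -6e^(2t) + 6e^(-6t), q(t) = 9e^(2t) - 12e^(-6t)

Coefficient matrix A = [[26, 16], [-48, -30]].
Characteristic polynomial det(A - λI) = λ^2 + 4λ - 12 = 0.
Eigenvalues λ = 2, -6.
For λ=2: (A-λI) row 1 is [24, 16], so an eigenvector is (2, -3).
For λ=-6: (A-λI) row 1 is [32, 16], so an eigenvector is (1, -2).
General solution: C_1e^(2t)(2,-3) + C_2e^(-6t)(1,-2).
Applying p(0)=0, q(0)=-3 gives C_1=-3, C_2=6.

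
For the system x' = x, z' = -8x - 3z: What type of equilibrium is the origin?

A = [[1,0],[-8,-3]]; det(A-λI) = λ^2 + 2λ - 3.
λ = -3, 1: opposite signs.

saddle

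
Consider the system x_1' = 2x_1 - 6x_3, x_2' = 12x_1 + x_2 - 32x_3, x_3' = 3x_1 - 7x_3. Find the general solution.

Coefficient matrix A = [[2, 0, -6], [12, 1, -32], [3, 0, -7]].
det(A - λI) = 0 gives eigenvalues λ = -1, 1, -4.
For λ=-1: eigenvector (2,4,1).
For λ=1: eigenvector (0,1,0).
For λ=-4: eigenvector (1,4,1).
General solution: C_1e^(-t)(2,4,1) + C_2e^(t)(0,1,0) + C_3e^(-4t)(1,4,1).

x_1(t) = 2C_1e^(-t) + C_3e^(-4t), x_2(t) = 4C_1e^(-t) + C_2e^(t) + 4C_3e^(-4t), x_3(t) = C_1e^(-t) + C_3e^(-4t)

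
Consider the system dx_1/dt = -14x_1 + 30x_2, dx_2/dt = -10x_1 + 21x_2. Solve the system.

x_1(t) = -3c_1e^(6t) - 2c_2e^(t), x_2(t) = -2c_1e^(6t) - c_2e^(t)

Coefficient matrix A = [[-14, 30], [-10, 21]].
Characteristic polynomial det(A - λI) = λ^2 - 7λ + 6 = 0.
Eigenvalues λ = 6, 1.
For λ=6: (A-λI) row 1 is [-20, 30], so an eigenvector is (-3, -2).
For λ=1: (A-λI) row 1 is [-15, 30], so an eigenvector is (-2, -1).
General solution: c_1e^(6t)(-3,-2) + c_2e^(t)(-2,-1).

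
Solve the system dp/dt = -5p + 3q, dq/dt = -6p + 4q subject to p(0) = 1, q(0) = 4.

Coefficient matrix A = [[-5, 3], [-6, 4]].
Characteristic polynomial det(A - λI) = λ^2 + λ - 2 = 0.
Eigenvalues λ = -2, 1.
For λ=-2: (A-λI) row 1 is [-3, 3], so an eigenvector is (-1, -1).
For λ=1: (A-λI) row 1 is [-6, 3], so an eigenvector is (1, 2).
General solution: c_1e^(-2t)(-1,-1) + c_2e^(t)(1,2).
Applying p(0)=1, q(0)=4 gives c_1=2, c_2=3.

p(t) = 3e^(t) - 2e^(-2t), q(t) = 6e^(t) - 2e^(-2t)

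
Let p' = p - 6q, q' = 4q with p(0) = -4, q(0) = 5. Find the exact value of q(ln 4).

A = [[1,-6],[0,4]]; eigenvalues λ = 1, 4.
Eigenvectors: (1,0) for λ=1, (2,-1) for λ=4.
From the initial condition, c_1 = 6, c_2 = -5.
q(ln 4) = (6)(4^1)(0) + (-5)(4^4)(-1) = 1280.

1280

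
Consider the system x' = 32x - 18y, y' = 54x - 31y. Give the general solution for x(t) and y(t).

x(t) = -C_1e^(-4t) + 2C_2e^(5t), y(t) = -2C_1e^(-4t) + 3C_2e^(5t)

Coefficient matrix A = [[32, -18], [54, -31]].
Characteristic polynomial det(A - λI) = λ^2 - λ - 20 = 0.
Eigenvalues λ = -4, 5.
For λ=-4: (A-λI) row 1 is [36, -18], so an eigenvector is (-1, -2).
For λ=5: (A-λI) row 1 is [27, -18], so an eigenvector is (2, 3).
General solution: C_1e^(-4t)(-1,-2) + C_2e^(5t)(2,3).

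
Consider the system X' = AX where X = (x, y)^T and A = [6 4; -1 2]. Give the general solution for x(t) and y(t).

x(t) = -2c_1e^(4t) - 2c_2te^(4t) - 3c_2e^(4t), y(t) = c_1e^(4t) + c_2te^(4t) + c_2e^(4t)

Coefficient matrix A = [[6, 4], [-1, 2]].
Characteristic polynomial det(A - λI) = λ^2 - 8λ + 16 = 0.
Single eigenvalue λ = 4 with algebraic multiplicity 2.
Eigenvector v = (-2,1); generalized eigenvector w with (A-λI)w=v is (-3,1).
General solution: e^(4t)[c_1·v + c_2·(t·v + w)].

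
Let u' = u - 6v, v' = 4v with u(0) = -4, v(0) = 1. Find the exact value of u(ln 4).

A = [[1,-6],[0,4]]; eigenvalues λ = 4, 1.
Eigenvectors: (-2,1) for λ=4, (1,0) for λ=1.
From the initial condition, c_1 = 1, c_2 = -2.
u(ln 4) = (1)(4^4)(-2) + (-2)(4^1)(1) = -520.

-520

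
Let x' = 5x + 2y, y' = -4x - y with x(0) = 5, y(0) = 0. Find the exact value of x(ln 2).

A = [[5,2],[-4,-1]]; eigenvalues λ = 1, 3.
Eigenvectors: (-1,2) for λ=1, (1,-1) for λ=3.
From the initial condition, c_1 = 5, c_2 = 10.
x(ln 2) = (5)(2^1)(-1) + (10)(2^3)(1) = 70.

70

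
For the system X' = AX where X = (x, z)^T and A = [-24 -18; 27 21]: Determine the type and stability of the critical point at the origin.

saddle

A = [[-24,-18],[27,21]]; det(A-λI) = λ^2 + 3λ - 18.
λ = 3, -6: opposite signs.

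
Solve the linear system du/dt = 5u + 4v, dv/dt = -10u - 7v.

Coefficient matrix A = [[5, 4], [-10, -7]].
Characteristic polynomial det(A - λI) = λ^2 + 2λ + 5 = 0.
Eigenvalues λ = -1 ± 2i (complex conjugate pair).
For λ=-1+2i: an eigenvector is (1,-2) - i(-1,1) = (1 + i, -2 - i).
A real fundamental pair from Re and Im of e^((-1+2i)t)v: X_1 = e^(-t)(cos(2t)·(1,-2) + sin(2t)·(-1,1)), X_2 = e^(-t)(sin(2t)·(1,-2) - cos(2t)·(-1,1)).
General solution: c_1X_1 + c_2X_2.

u(t) = -c_1e^(-t)sin(2t) + c_1e^(-t)cos(2t) + c_2e^(-t)sin(2t) + c_2e^(-t)cos(2t), v(t) = c_1e^(-t)sin(2t) - 2c_1e^(-t)cos(2t) - 2c_2e^(-t)sin(2t) - c_2e^(-t)cos(2t)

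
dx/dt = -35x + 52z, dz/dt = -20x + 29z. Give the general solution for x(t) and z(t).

Coefficient matrix A = [[-35, 52], [-20, 29]].
Characteristic polynomial det(A - λI) = λ^2 + 6λ + 25 = 0.
Eigenvalues λ = -3 ± 4i (complex conjugate pair).
For λ=-3+4i: an eigenvector is (-3,-2) - i(-2,-1) = (-3 + 2i, -2 + i).
A real fundamental pair from Re and Im of e^((-3+4i)t)v: X_1 = e^(-3t)(cos(4t)·(-3,-2) + sin(4t)·(-2,-1)), X_2 = e^(-3t)(sin(4t)·(-3,-2) - cos(4t)·(-2,-1)).
General solution: c_1X_1 + c_2X_2.

x(t) = -2c_1e^(-3t)sin(4t) - 3c_1e^(-3t)cos(4t) - 3c_2e^(-3t)sin(4t) + 2c_2e^(-3t)cos(4t), z(t) = -c_1e^(-3t)sin(4t) - 2c_1e^(-3t)cos(4t) - 2c_2e^(-3t)sin(4t) + c_2e^(-3t)cos(4t)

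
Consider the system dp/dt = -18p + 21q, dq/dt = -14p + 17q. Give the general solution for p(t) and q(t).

p(t) = -C_1e^(3t) - 3C_2e^(-4t), q(t) = -C_1e^(3t) - 2C_2e^(-4t)

Coefficient matrix A = [[-18, 21], [-14, 17]].
Characteristic polynomial det(A - λI) = λ^2 + λ - 12 = 0.
Eigenvalues λ = 3, -4.
For λ=3: (A-λI) row 1 is [-21, 21], so an eigenvector is (-1, -1).
For λ=-4: (A-λI) row 1 is [-14, 21], so an eigenvector is (-3, -2).
General solution: C_1e^(3t)(-1,-1) + C_2e^(-4t)(-3,-2).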